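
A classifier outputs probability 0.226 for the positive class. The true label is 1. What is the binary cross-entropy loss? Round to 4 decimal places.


For y=1: Loss = -log(p)
= -log(0.226)
= -(-1.4872)
= 1.4872

1.4872


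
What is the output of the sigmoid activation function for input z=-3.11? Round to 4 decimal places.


sigmoid(z) = 1 / (1 + exp(-z))
exp(-(-3.11)) = exp(3.11) = 22.421
1 + 22.421 = 23.421
1 / 23.421 = 0.0427

0.0427


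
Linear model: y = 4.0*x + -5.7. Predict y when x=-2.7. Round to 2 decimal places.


y = 4.0 * -2.7 + (-5.7)
= -10.8 + (-5.7)
= -16.50

-16.50


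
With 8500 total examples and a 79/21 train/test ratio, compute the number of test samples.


Train samples = 8500 * 79% = 6715
Test samples = 8500 - 6715
= 1785

1785


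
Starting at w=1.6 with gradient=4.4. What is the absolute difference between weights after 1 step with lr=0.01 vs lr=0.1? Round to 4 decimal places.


With lr=0.01: w_new = 1.6 - 0.01 * 4.4 = 1.556
With lr=0.1: w_new = 1.6 - 0.1 * 4.4 = 1.16
Absolute difference = |1.556 - 1.16|
= 0.3960

0.3960


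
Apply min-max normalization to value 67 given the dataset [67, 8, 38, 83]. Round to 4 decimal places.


Min = 8, Max = 83
Range = 83 - 8 = 75
Scaled = (x - min) / (max - min)
= (67 - 8) / 75
= 59 / 75
= 0.7867

0.7867


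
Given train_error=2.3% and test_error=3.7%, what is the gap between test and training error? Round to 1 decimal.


Generalization gap = test_error - train_error
= 3.7 - 2.3
= 1.4%
A small gap suggests good generalization.

1.4


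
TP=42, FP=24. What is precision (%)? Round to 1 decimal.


Precision = TP / (TP + FP) * 100
= 42 / (42 + 24)
= 42 / 66
= 0.6364
= 63.6%

63.6


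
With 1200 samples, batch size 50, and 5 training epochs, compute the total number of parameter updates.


Iterations per epoch = 1200 / 50 = 24
Total updates = iterations_per_epoch * epochs
= 24 * 5
= 120

120


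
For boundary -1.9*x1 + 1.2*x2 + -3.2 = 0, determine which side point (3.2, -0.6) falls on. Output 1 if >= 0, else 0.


Compute -1.9 * 3.2 + 1.2 * -0.6 + -3.2
= -6.08 + -0.72 + -3.2
= -10.0
Since -10.0 < 0, the point is on the negative side.

0


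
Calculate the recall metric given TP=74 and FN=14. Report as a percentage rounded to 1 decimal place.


Recall = TP / (TP + FN) * 100
= 74 / (74 + 14)
= 74 / 88
= 0.8409
= 84.1%

84.1


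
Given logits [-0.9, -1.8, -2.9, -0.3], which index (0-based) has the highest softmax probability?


Softmax is a monotonic transformation, so it preserves the argmax.
We need to find the index of the maximum logit.
Index 0: -0.9
Index 1: -1.8
Index 2: -2.9
Index 3: -0.3
Maximum logit = -0.3 at index 3

3


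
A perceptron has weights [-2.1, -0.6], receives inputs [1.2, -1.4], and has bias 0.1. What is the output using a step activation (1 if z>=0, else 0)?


z = w . x + b
= -2.1*1.2 + -0.6*-1.4 + 0.1
= -2.52 + 0.84 + 0.1
= -1.68 + 0.1
= -1.58
Since z = -1.58 < 0, output = 0

0


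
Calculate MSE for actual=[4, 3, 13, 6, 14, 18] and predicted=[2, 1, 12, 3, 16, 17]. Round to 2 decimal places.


Differences: [2, 2, 1, 3, -2, 1]
Squared errors: [4, 4, 1, 9, 4, 1]
Sum of squared errors = 23
MSE = 23 / 6 = 3.83

3.83


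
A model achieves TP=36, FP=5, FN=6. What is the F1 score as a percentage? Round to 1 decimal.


Precision = TP / (TP + FP) = 36 / 41 = 0.878
Recall = TP / (TP + FN) = 36 / 42 = 0.8571
F1 = 2 * P * R / (P + R)
= 2 * 0.878 * 0.8571 / (0.878 + 0.8571)
= 1.5052 / 1.7352
= 0.8675
As percentage: 86.7%

86.7


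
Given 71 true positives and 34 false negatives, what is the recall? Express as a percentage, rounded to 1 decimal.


Recall = TP / (TP + FN) * 100
= 71 / (71 + 34)
= 71 / 105
= 0.6762
= 67.6%

67.6


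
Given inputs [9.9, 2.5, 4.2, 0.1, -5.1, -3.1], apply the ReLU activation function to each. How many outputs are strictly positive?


ReLU(x) = max(0, x) for each element:
ReLU(9.9) = 9.9
ReLU(2.5) = 2.5
ReLU(4.2) = 4.2
ReLU(0.1) = 0.1
ReLU(-5.1) = 0
ReLU(-3.1) = 0
Active neurons (>0): 4

4


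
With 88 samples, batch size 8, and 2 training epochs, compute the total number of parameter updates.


Iterations per epoch = 88 / 8 = 11
Total updates = iterations_per_epoch * epochs
= 11 * 2
= 22

22


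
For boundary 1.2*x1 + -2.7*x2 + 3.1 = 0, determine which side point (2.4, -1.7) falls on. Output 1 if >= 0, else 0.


Compute 1.2 * 2.4 + -2.7 * -1.7 + 3.1
= 2.88 + 4.59 + 3.1
= 10.57
Since 10.57 >= 0, the point is on the positive side.

1


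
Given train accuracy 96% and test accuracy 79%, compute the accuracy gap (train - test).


Gap = train_accuracy - test_accuracy
= 96 - 79
= 17%
This gap suggests the model is overfitting.

17


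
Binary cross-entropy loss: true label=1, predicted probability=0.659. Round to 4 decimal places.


For y=1: Loss = -log(p)
= -log(0.659)
= -(-0.417)
= 0.4170

0.4170


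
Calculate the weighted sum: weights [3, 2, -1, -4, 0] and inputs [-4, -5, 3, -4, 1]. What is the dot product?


Element-wise products:
3 * -4 = -12
2 * -5 = -10
-1 * 3 = -3
-4 * -4 = 16
0 * 1 = 0
Sum = -12 + -10 + -3 + 16 + 0
= -9

-9


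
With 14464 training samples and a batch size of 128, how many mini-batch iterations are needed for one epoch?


Iterations per epoch = dataset_size / batch_size
= 14464 / 128
= 113

113


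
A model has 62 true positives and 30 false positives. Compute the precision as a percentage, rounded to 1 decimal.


Precision = TP / (TP + FP) * 100
= 62 / (62 + 30)
= 62 / 92
= 0.6739
= 67.4%

67.4


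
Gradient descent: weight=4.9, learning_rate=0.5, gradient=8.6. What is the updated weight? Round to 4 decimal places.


w_new = w_old - lr * gradient
= 4.9 - 0.5 * 8.6
= 4.9 - (4.3)
= 0.6000

0.6000


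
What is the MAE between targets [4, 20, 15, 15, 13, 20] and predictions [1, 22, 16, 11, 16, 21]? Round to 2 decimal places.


Absolute errors: [3, 2, 1, 4, 3, 1]
Sum of absolute errors = 14
MAE = 14 / 6 = 2.33

2.33


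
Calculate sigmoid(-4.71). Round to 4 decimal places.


sigmoid(z) = 1 / (1 + exp(-z))
exp(-(-4.71)) = exp(4.71) = 111.0522
1 + 111.0522 = 112.0522
1 / 112.0522 = 0.0089

0.0089


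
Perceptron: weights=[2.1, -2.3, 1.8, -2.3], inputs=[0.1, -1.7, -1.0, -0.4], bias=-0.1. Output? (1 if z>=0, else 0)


z = w . x + b
= 2.1*0.1 + -2.3*-1.7 + 1.8*-1.0 + -2.3*-0.4 + -0.1
= 0.21 + 3.91 + -1.8 + 0.92 + -0.1
= 3.24 + -0.1
= 3.14
Since z = 3.14 >= 0, output = 1

1


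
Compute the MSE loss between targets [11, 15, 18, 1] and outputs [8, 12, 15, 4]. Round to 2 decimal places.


Differences: [3, 3, 3, -3]
Squared errors: [9, 9, 9, 9]
Sum of squared errors = 36
MSE = 36 / 4 = 9.00

9.00


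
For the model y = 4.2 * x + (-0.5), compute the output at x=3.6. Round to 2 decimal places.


y = 4.2 * 3.6 + (-0.5)
= 15.12 + (-0.5)
= 14.62

14.62


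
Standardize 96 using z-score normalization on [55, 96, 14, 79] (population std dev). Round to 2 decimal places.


Mean = (55 + 96 + 14 + 79) / 4 = 61.0
Variance = sum((x_i - mean)^2) / n = 948.5
Std = sqrt(948.5) = 30.7977
Z = (x - mean) / std
= (96 - 61.0) / 30.7977
= 35.0 / 30.7977
= 1.14

1.14


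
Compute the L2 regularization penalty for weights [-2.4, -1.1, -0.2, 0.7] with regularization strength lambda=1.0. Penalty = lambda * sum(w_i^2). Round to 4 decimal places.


Squaring each weight:
(-2.4)^2 = 5.76
(-1.1)^2 = 1.21
(-0.2)^2 = 0.04
0.7^2 = 0.49
Sum of squares = 7.5
Penalty = 1.0 * 7.5 = 7.5000

7.5000


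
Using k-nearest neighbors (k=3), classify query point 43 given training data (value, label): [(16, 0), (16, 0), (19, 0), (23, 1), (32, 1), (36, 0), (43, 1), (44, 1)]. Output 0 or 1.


Distances from query 43:
Point 43 (class 1): distance = 0
Point 44 (class 1): distance = 1
Point 36 (class 0): distance = 7
K=3 nearest neighbors: classes = [1, 1, 0]
Votes for class 1: 2 / 3
Majority vote => class 1

1


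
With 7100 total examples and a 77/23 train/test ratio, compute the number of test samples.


Train samples = 7100 * 77% = 5467
Test samples = 7100 - 5467
= 1633

1633


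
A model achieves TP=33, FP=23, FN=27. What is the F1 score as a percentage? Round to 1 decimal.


Precision = TP / (TP + FP) = 33 / 56 = 0.5893
Recall = TP / (TP + FN) = 33 / 60 = 0.55
F1 = 2 * P * R / (P + R)
= 2 * 0.5893 * 0.55 / (0.5893 + 0.55)
= 0.6482 / 1.1393
= 0.569
As percentage: 56.9%

56.9


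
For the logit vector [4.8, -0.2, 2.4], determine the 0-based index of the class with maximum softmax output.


Softmax is a monotonic transformation, so it preserves the argmax.
We need to find the index of the maximum logit.
Index 0: 4.8
Index 1: -0.2
Index 2: 2.4
Maximum logit = 4.8 at index 0

0


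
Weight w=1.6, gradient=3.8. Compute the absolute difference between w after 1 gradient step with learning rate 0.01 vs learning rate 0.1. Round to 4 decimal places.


With lr=0.01: w_new = 1.6 - 0.01 * 3.8 = 1.562
With lr=0.1: w_new = 1.6 - 0.1 * 3.8 = 1.22
Absolute difference = |1.562 - 1.22|
= 0.3420

0.3420


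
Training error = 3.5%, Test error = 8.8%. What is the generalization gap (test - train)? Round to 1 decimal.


Generalization gap = test_error - train_error
= 8.8 - 3.5
= 5.3%
A moderate gap.

5.3


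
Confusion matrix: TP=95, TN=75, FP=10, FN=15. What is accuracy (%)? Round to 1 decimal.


Accuracy = (TP + TN) / (TP + TN + FP + FN) * 100
= (95 + 75) / (95 + 75 + 10 + 15)
= 170 / 195
= 0.8718
= 87.2%

87.2


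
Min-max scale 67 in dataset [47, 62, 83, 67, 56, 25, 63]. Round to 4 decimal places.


Min = 25, Max = 83
Range = 83 - 25 = 58
Scaled = (x - min) / (max - min)
= (67 - 25) / 58
= 42 / 58
= 0.7241

0.7241


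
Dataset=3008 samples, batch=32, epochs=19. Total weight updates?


Iterations per epoch = 3008 / 32 = 94
Total updates = iterations_per_epoch * epochs
= 94 * 19
= 1786

1786


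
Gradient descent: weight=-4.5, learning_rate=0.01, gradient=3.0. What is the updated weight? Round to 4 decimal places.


w_new = w_old - lr * gradient
= -4.5 - 0.01 * 3.0
= -4.5 - (0.03)
= -4.5300

-4.5300


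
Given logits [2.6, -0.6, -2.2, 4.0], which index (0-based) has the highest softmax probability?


Softmax is a monotonic transformation, so it preserves the argmax.
We need to find the index of the maximum logit.
Index 0: 2.6
Index 1: -0.6
Index 2: -2.2
Index 3: 4.0
Maximum logit = 4.0 at index 3

3


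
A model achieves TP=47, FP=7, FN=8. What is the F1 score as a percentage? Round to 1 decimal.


Precision = TP / (TP + FP) = 47 / 54 = 0.8704
Recall = TP / (TP + FN) = 47 / 55 = 0.8545
F1 = 2 * P * R / (P + R)
= 2 * 0.8704 * 0.8545 / (0.8704 + 0.8545)
= 1.4875 / 1.7249
= 0.8624
As percentage: 86.2%

86.2


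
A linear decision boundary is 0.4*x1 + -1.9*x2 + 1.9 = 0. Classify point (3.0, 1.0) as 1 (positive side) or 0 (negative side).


Compute 0.4 * 3.0 + -1.9 * 1.0 + 1.9
= 1.2 + -1.9 + 1.9
= 1.2
Since 1.2 >= 0, the point is on the positive side.

1


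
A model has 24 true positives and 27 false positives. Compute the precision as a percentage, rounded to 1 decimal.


Precision = TP / (TP + FP) * 100
= 24 / (24 + 27)
= 24 / 51
= 0.4706
= 47.1%

47.1


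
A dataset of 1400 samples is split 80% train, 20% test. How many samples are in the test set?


Train samples = 1400 * 80% = 1120
Test samples = 1400 - 1120
= 280

280


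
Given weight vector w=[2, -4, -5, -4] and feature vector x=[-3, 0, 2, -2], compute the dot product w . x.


Element-wise products:
2 * -3 = -6
-4 * 0 = 0
-5 * 2 = -10
-4 * -2 = 8
Sum = -6 + 0 + -10 + 8
= -8

-8


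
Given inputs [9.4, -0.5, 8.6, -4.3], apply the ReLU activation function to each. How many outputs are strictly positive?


ReLU(x) = max(0, x) for each element:
ReLU(9.4) = 9.4
ReLU(-0.5) = 0
ReLU(8.6) = 8.6
ReLU(-4.3) = 0
Active neurons (>0): 2

2


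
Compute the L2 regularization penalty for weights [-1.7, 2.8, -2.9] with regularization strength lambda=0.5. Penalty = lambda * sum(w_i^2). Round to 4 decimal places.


Squaring each weight:
(-1.7)^2 = 2.89
2.8^2 = 7.84
(-2.9)^2 = 8.41
Sum of squares = 19.14
Penalty = 0.5 * 19.14 = 9.5700

9.5700


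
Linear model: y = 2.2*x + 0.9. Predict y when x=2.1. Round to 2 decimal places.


y = 2.2 * 2.1 + (0.9)
= 4.62 + (0.9)
= 5.52

5.52


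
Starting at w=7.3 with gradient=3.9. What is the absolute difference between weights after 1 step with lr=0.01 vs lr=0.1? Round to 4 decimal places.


With lr=0.01: w_new = 7.3 - 0.01 * 3.9 = 7.261
With lr=0.1: w_new = 7.3 - 0.1 * 3.9 = 6.91
Absolute difference = |7.261 - 6.91|
= 0.3510

0.3510


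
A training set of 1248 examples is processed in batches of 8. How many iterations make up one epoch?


Iterations per epoch = dataset_size / batch_size
= 1248 / 8
= 156

156


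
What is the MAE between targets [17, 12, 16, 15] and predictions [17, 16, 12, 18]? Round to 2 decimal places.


Absolute errors: [0, 4, 4, 3]
Sum of absolute errors = 11
MAE = 11 / 4 = 2.75

2.75


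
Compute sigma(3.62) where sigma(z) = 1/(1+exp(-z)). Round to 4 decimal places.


sigmoid(z) = 1 / (1 + exp(-z))
exp(-(3.62)) = exp(-3.62) = 0.0268
1 + 0.0268 = 1.0268
1 / 1.0268 = 0.9739

0.9739


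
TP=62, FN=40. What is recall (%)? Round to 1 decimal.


Recall = TP / (TP + FN) * 100
= 62 / (62 + 40)
= 62 / 102
= 0.6078
= 60.8%

60.8


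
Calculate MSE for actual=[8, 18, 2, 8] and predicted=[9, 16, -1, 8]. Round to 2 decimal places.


Differences: [-1, 2, 3, 0]
Squared errors: [1, 4, 9, 0]
Sum of squared errors = 14
MSE = 14 / 4 = 3.50

3.50


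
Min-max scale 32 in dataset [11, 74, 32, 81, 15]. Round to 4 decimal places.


Min = 11, Max = 81
Range = 81 - 11 = 70
Scaled = (x - min) / (max - min)
= (32 - 11) / 70
= 21 / 70
= 0.3000

0.3000


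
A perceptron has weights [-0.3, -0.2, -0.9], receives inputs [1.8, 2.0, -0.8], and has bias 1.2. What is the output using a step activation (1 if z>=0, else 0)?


z = w . x + b
= -0.3*1.8 + -0.2*2.0 + -0.9*-0.8 + 1.2
= -0.54 + -0.4 + 0.72 + 1.2
= -0.22 + 1.2
= 0.98
Since z = 0.98 >= 0, output = 1

1


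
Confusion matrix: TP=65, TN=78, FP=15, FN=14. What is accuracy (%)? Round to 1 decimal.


Accuracy = (TP + TN) / (TP + TN + FP + FN) * 100
= (65 + 78) / (65 + 78 + 15 + 14)
= 143 / 172
= 0.8314
= 83.1%

83.1


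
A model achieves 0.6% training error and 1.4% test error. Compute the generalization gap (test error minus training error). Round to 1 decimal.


Generalization gap = test_error - train_error
= 1.4 - 0.6
= 0.8%
A small gap suggests good generalization.

0.8


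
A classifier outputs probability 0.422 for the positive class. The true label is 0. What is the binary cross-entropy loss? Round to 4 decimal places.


For y=0: Loss = -log(1-p)
= -log(1 - 0.422)
= -log(0.578)
= -(-0.5482)
= 0.5482

0.5482


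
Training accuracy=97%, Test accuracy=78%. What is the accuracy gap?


Gap = train_accuracy - test_accuracy
= 97 - 78
= 19%
This gap suggests the model is overfitting.

19


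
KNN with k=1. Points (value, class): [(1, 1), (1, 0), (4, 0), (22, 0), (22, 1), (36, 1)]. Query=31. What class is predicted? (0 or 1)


Distances from query 31:
Point 36 (class 1): distance = 5
K=1 nearest neighbors: classes = [1]
Votes for class 1: 1 / 1
Majority vote => class 1

1


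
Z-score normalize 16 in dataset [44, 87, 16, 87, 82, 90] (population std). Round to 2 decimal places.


Mean = (44 + 87 + 16 + 87 + 82 + 90) / 6 = 67.6667
Variance = sum((x_i - mean)^2) / n = 780.2222
Std = sqrt(780.2222) = 27.9325
Z = (x - mean) / std
= (16 - 67.6667) / 27.9325
= -51.6667 / 27.9325
= -1.85

-1.85


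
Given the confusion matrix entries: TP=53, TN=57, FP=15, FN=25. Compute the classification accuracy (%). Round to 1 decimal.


Accuracy = (TP + TN) / (TP + TN + FP + FN) * 100
= (53 + 57) / (53 + 57 + 15 + 25)
= 110 / 150
= 0.7333
= 73.3%

73.3


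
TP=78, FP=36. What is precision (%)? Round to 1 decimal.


Precision = TP / (TP + FP) * 100
= 78 / (78 + 36)
= 78 / 114
= 0.6842
= 68.4%

68.4


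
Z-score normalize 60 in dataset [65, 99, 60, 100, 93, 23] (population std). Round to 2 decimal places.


Mean = (65 + 99 + 60 + 100 + 93 + 23) / 6 = 73.3333
Variance = sum((x_i - mean)^2) / n = 756.2222
Std = sqrt(756.2222) = 27.4995
Z = (x - mean) / std
= (60 - 73.3333) / 27.4995
= -13.3333 / 27.4995
= -0.48

-0.48


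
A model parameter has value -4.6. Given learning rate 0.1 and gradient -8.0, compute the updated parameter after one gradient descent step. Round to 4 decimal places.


w_new = w_old - lr * gradient
= -4.6 - 0.1 * -8.0
= -4.6 - (-0.8)
= -3.8000

-3.8000


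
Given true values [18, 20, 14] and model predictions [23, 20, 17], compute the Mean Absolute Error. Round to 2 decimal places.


Absolute errors: [5, 0, 3]
Sum of absolute errors = 8
MAE = 8 / 3 = 2.67

2.67


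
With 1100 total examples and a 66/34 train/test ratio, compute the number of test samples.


Train samples = 1100 * 66% = 726
Test samples = 1100 - 726
= 374

374


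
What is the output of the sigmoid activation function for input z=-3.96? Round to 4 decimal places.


sigmoid(z) = 1 / (1 + exp(-z))
exp(-(-3.96)) = exp(3.96) = 52.4573
1 + 52.4573 = 53.4573
1 / 53.4573 = 0.0187

0.0187


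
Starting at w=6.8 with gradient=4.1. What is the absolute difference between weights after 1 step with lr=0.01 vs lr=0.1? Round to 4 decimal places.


With lr=0.01: w_new = 6.8 - 0.01 * 4.1 = 6.759
With lr=0.1: w_new = 6.8 - 0.1 * 4.1 = 6.39
Absolute difference = |6.759 - 6.39|
= 0.3690

0.3690


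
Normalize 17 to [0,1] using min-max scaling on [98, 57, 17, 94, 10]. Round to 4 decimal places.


Min = 10, Max = 98
Range = 98 - 10 = 88
Scaled = (x - min) / (max - min)
= (17 - 10) / 88
= 7 / 88
= 0.0795

0.0795


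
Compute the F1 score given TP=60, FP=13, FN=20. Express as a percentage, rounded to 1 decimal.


Precision = TP / (TP + FP) = 60 / 73 = 0.8219
Recall = TP / (TP + FN) = 60 / 80 = 0.75
F1 = 2 * P * R / (P + R)
= 2 * 0.8219 * 0.75 / (0.8219 + 0.75)
= 1.2329 / 1.5719
= 0.7843
As percentage: 78.4%

78.4


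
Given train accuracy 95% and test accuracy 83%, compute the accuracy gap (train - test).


Gap = train_accuracy - test_accuracy
= 95 - 83
= 12%
This gap suggests the model is overfitting.

12


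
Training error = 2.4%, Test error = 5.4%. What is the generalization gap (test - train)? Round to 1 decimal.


Generalization gap = test_error - train_error
= 5.4 - 2.4
= 3.0%
A moderate gap.

3.0


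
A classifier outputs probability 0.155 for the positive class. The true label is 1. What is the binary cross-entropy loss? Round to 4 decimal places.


For y=1: Loss = -log(p)
= -log(0.155)
= -(-1.8643)
= 1.8643

1.8643


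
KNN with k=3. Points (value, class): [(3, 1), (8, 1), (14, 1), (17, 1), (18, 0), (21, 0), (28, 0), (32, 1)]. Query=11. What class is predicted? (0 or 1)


Distances from query 11:
Point 8 (class 1): distance = 3
Point 14 (class 1): distance = 3
Point 17 (class 1): distance = 6
K=3 nearest neighbors: classes = [1, 1, 1]
Votes for class 1: 3 / 3
Majority vote => class 1

1


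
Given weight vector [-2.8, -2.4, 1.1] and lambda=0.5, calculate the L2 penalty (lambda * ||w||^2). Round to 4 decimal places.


Squaring each weight:
(-2.8)^2 = 7.84
(-2.4)^2 = 5.76
1.1^2 = 1.21
Sum of squares = 14.81
Penalty = 0.5 * 14.81 = 7.4050

7.4050


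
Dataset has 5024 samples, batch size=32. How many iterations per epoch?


Iterations per epoch = dataset_size / batch_size
= 5024 / 32
= 157

157


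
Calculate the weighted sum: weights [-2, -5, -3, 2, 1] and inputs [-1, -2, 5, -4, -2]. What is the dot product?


Element-wise products:
-2 * -1 = 2
-5 * -2 = 10
-3 * 5 = -15
2 * -4 = -8
1 * -2 = -2
Sum = 2 + 10 + -15 + -8 + -2
= -13

-13


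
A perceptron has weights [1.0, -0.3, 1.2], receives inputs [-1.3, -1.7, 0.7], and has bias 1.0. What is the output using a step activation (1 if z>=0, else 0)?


z = w . x + b
= 1.0*-1.3 + -0.3*-1.7 + 1.2*0.7 + 1.0
= -1.3 + 0.51 + 0.84 + 1.0
= 0.05 + 1.0
= 1.05
Since z = 1.05 >= 0, output = 1

1


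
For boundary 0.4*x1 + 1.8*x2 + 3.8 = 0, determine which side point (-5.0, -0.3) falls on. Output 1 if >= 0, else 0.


Compute 0.4 * -5.0 + 1.8 * -0.3 + 3.8
= -2.0 + -0.54 + 3.8
= 1.26
Since 1.26 >= 0, the point is on the positive side.

1


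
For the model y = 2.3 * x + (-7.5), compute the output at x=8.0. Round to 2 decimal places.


y = 2.3 * 8.0 + (-7.5)
= 18.4 + (-7.5)
= 10.90

10.90


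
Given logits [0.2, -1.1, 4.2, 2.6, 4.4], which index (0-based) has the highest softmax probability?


Softmax is a monotonic transformation, so it preserves the argmax.
We need to find the index of the maximum logit.
Index 0: 0.2
Index 1: -1.1
Index 2: 4.2
Index 3: 2.6
Index 4: 4.4
Maximum logit = 4.4 at index 4

4


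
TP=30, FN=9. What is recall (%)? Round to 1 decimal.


Recall = TP / (TP + FN) * 100
= 30 / (30 + 9)
= 30 / 39
= 0.7692
= 76.9%

76.9


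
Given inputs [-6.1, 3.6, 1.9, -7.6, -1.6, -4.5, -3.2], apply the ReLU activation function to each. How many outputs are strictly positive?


ReLU(x) = max(0, x) for each element:
ReLU(-6.1) = 0
ReLU(3.6) = 3.6
ReLU(1.9) = 1.9
ReLU(-7.6) = 0
ReLU(-1.6) = 0
ReLU(-4.5) = 0
ReLU(-3.2) = 0
Active neurons (>0): 2

2


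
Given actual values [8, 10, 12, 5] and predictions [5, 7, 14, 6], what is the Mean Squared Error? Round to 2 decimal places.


Differences: [3, 3, -2, -1]
Squared errors: [9, 9, 4, 1]
Sum of squared errors = 23
MSE = 23 / 4 = 5.75

5.75


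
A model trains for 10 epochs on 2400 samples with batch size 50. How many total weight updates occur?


Iterations per epoch = 2400 / 50 = 48
Total updates = iterations_per_epoch * epochs
= 48 * 10
= 480

480


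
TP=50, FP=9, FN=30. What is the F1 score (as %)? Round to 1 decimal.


Precision = TP / (TP + FP) = 50 / 59 = 0.8475
Recall = TP / (TP + FN) = 50 / 80 = 0.625
F1 = 2 * P * R / (P + R)
= 2 * 0.8475 * 0.625 / (0.8475 + 0.625)
= 1.0593 / 1.4725
= 0.7194
As percentage: 71.9%

71.9


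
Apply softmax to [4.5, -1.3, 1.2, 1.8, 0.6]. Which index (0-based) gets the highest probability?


Softmax is a monotonic transformation, so it preserves the argmax.
We need to find the index of the maximum logit.
Index 0: 4.5
Index 1: -1.3
Index 2: 1.2
Index 3: 1.8
Index 4: 0.6
Maximum logit = 4.5 at index 0

0


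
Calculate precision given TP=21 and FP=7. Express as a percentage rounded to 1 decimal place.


Precision = TP / (TP + FP) * 100
= 21 / (21 + 7)
= 21 / 28
= 0.75
= 75.0%

75.0


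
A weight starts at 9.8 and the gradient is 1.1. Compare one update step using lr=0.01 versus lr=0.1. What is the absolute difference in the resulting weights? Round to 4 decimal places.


With lr=0.01: w_new = 9.8 - 0.01 * 1.1 = 9.789
With lr=0.1: w_new = 9.8 - 0.1 * 1.1 = 9.69
Absolute difference = |9.789 - 9.69|
= 0.0990

0.0990


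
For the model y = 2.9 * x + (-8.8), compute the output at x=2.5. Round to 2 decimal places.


y = 2.9 * 2.5 + (-8.8)
= 7.25 + (-8.8)
= -1.55

-1.55


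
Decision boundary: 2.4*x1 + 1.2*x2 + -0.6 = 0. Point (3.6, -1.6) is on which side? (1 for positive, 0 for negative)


Compute 2.4 * 3.6 + 1.2 * -1.6 + -0.6
= 8.64 + -1.92 + -0.6
= 6.12
Since 6.12 >= 0, the point is on the positive side.

1


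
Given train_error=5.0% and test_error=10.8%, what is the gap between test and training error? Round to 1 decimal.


Generalization gap = test_error - train_error
= 10.8 - 5.0
= 5.8%
A moderate gap.

5.8


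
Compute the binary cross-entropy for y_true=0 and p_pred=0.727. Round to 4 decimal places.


For y=0: Loss = -log(1-p)
= -log(1 - 0.727)
= -log(0.273)
= -(-1.2983)
= 1.2983

1.2983


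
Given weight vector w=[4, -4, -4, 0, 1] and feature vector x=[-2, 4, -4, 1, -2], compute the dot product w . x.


Element-wise products:
4 * -2 = -8
-4 * 4 = -16
-4 * -4 = 16
0 * 1 = 0
1 * -2 = -2
Sum = -8 + -16 + 16 + 0 + -2
= -10

-10


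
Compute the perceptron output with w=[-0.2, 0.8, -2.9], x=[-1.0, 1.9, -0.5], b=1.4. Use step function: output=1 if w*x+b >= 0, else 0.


z = w . x + b
= -0.2*-1.0 + 0.8*1.9 + -2.9*-0.5 + 1.4
= 0.2 + 1.52 + 1.45 + 1.4
= 3.17 + 1.4
= 4.57
Since z = 4.57 >= 0, output = 1

1


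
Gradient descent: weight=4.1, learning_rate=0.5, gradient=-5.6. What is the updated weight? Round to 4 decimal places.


w_new = w_old - lr * gradient
= 4.1 - 0.5 * -5.6
= 4.1 - (-2.8)
= 6.9000

6.9000


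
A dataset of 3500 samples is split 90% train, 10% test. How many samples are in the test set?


Train samples = 3500 * 90% = 3150
Test samples = 3500 - 3150
= 350

350


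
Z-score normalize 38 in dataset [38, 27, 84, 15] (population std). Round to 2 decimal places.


Mean = (38 + 27 + 84 + 15) / 4 = 41.0
Variance = sum((x_i - mean)^2) / n = 682.5
Std = sqrt(682.5) = 26.1247
Z = (x - mean) / std
= (38 - 41.0) / 26.1247
= -3.0 / 26.1247
= -0.11

-0.11


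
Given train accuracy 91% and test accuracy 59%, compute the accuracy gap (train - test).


Gap = train_accuracy - test_accuracy
= 91 - 59
= 32%
This large gap strongly indicates overfitting.

32


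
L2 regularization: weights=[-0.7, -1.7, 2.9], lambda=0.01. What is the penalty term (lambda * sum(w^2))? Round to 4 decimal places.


Squaring each weight:
(-0.7)^2 = 0.49
(-1.7)^2 = 2.89
2.9^2 = 8.41
Sum of squares = 11.79
Penalty = 0.01 * 11.79 = 0.1179

0.1179


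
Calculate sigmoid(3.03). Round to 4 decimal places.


sigmoid(z) = 1 / (1 + exp(-z))
exp(-(3.03)) = exp(-3.03) = 0.0483
1 + 0.0483 = 1.0483
1 / 1.0483 = 0.9539

0.9539


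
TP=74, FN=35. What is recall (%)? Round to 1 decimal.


Recall = TP / (TP + FN) * 100
= 74 / (74 + 35)
= 74 / 109
= 0.6789
= 67.9%

67.9


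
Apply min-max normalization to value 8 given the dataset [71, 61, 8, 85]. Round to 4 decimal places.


Min = 8, Max = 85
Range = 85 - 8 = 77
Scaled = (x - min) / (max - min)
= (8 - 8) / 77
= 0 / 77
= 0.0000

0.0000


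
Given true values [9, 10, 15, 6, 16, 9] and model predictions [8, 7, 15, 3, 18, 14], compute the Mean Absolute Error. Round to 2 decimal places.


Absolute errors: [1, 3, 0, 3, 2, 5]
Sum of absolute errors = 14
MAE = 14 / 6 = 2.33

2.33


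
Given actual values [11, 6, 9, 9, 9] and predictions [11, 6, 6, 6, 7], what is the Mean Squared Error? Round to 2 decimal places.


Differences: [0, 0, 3, 3, 2]
Squared errors: [0, 0, 9, 9, 4]
Sum of squared errors = 22
MSE = 22 / 5 = 4.40

4.40


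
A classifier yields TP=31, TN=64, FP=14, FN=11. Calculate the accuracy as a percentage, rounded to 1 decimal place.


Accuracy = (TP + TN) / (TP + TN + FP + FN) * 100
= (31 + 64) / (31 + 64 + 14 + 11)
= 95 / 120
= 0.7917
= 79.2%

79.2


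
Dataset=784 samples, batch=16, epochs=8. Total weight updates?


Iterations per epoch = 784 / 16 = 49
Total updates = iterations_per_epoch * epochs
= 49 * 8
= 392

392


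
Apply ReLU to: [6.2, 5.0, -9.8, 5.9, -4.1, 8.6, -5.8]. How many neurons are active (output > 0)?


ReLU(x) = max(0, x) for each element:
ReLU(6.2) = 6.2
ReLU(5.0) = 5.0
ReLU(-9.8) = 0
ReLU(5.9) = 5.9
ReLU(-4.1) = 0
ReLU(8.6) = 8.6
ReLU(-5.8) = 0
Active neurons (>0): 4

4


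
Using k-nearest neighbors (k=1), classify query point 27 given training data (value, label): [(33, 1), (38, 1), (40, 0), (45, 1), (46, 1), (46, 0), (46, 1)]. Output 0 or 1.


Distances from query 27:
Point 33 (class 1): distance = 6
K=1 nearest neighbors: classes = [1]
Votes for class 1: 1 / 1
Majority vote => class 1

1


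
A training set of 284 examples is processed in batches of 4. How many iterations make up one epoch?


Iterations per epoch = dataset_size / batch_size
= 284 / 4
= 71

71


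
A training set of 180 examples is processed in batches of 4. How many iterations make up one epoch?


Iterations per epoch = dataset_size / batch_size
= 180 / 4
= 45

45


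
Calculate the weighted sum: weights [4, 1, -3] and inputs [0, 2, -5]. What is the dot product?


Element-wise products:
4 * 0 = 0
1 * 2 = 2
-3 * -5 = 15
Sum = 0 + 2 + 15
= 17

17


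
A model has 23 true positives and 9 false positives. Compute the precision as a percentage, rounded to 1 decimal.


Precision = TP / (TP + FP) * 100
= 23 / (23 + 9)
= 23 / 32
= 0.7188
= 71.9%

71.9


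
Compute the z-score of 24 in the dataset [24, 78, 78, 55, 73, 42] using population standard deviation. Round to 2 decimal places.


Mean = (24 + 78 + 78 + 55 + 73 + 42) / 6 = 58.3333
Variance = sum((x_i - mean)^2) / n = 407.5556
Std = sqrt(407.5556) = 20.188
Z = (x - mean) / std
= (24 - 58.3333) / 20.188
= -34.3333 / 20.188
= -1.70

-1.70


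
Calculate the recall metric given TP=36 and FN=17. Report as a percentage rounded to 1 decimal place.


Recall = TP / (TP + FN) * 100
= 36 / (36 + 17)
= 36 / 53
= 0.6792
= 67.9%

67.9


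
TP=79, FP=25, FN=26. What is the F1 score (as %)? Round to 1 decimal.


Precision = TP / (TP + FP) = 79 / 104 = 0.7596
Recall = TP / (TP + FN) = 79 / 105 = 0.7524
F1 = 2 * P * R / (P + R)
= 2 * 0.7596 * 0.7524 / (0.7596 + 0.7524)
= 1.143 / 1.512
= 0.756
As percentage: 75.6%

75.6


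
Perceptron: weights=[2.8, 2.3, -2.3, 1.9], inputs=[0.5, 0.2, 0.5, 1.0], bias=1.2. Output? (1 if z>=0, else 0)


z = w . x + b
= 2.8*0.5 + 2.3*0.2 + -2.3*0.5 + 1.9*1.0 + 1.2
= 1.4 + 0.46 + -1.15 + 1.9 + 1.2
= 2.61 + 1.2
= 3.81
Since z = 3.81 >= 0, output = 1

1


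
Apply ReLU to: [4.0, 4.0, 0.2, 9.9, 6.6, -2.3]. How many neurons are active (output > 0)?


ReLU(x) = max(0, x) for each element:
ReLU(4.0) = 4.0
ReLU(4.0) = 4.0
ReLU(0.2) = 0.2
ReLU(9.9) = 9.9
ReLU(6.6) = 6.6
ReLU(-2.3) = 0
Active neurons (>0): 5

5


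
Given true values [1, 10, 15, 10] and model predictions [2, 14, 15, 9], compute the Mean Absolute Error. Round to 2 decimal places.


Absolute errors: [1, 4, 0, 1]
Sum of absolute errors = 6
MAE = 6 / 4 = 1.50

1.50


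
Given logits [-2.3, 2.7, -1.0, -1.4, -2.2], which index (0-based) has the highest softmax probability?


Softmax is a monotonic transformation, so it preserves the argmax.
We need to find the index of the maximum logit.
Index 0: -2.3
Index 1: 2.7
Index 2: -1.0
Index 3: -1.4
Index 4: -2.2
Maximum logit = 2.7 at index 1

1


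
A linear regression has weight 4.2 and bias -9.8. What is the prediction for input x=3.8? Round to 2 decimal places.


y = 4.2 * 3.8 + (-9.8)
= 15.96 + (-9.8)
= 6.16

6.16


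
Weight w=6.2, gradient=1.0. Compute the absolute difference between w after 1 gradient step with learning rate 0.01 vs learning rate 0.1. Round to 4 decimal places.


With lr=0.01: w_new = 6.2 - 0.01 * 1.0 = 6.19
With lr=0.1: w_new = 6.2 - 0.1 * 1.0 = 6.1
Absolute difference = |6.19 - 6.1|
= 0.0900

0.0900


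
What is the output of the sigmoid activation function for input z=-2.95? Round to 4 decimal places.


sigmoid(z) = 1 / (1 + exp(-z))
exp(-(-2.95)) = exp(2.95) = 19.106
1 + 19.106 = 20.106
1 / 20.106 = 0.0497

0.0497


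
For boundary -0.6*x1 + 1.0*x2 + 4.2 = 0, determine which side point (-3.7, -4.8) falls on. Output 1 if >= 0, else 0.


Compute -0.6 * -3.7 + 1.0 * -4.8 + 4.2
= 2.22 + -4.8 + 4.2
= 1.62
Since 1.62 >= 0, the point is on the positive side.

1


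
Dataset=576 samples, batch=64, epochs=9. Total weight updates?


Iterations per epoch = 576 / 64 = 9
Total updates = iterations_per_epoch * epochs
= 9 * 9
= 81

81


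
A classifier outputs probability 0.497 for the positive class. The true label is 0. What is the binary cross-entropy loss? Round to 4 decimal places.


For y=0: Loss = -log(1-p)
= -log(1 - 0.497)
= -log(0.503)
= -(-0.6872)
= 0.6872

0.6872


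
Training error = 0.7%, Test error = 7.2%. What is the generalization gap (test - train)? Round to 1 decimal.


Generalization gap = test_error - train_error
= 7.2 - 0.7
= 6.5%
A moderate gap.

6.5


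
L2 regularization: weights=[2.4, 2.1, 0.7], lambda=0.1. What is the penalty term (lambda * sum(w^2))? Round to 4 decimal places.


Squaring each weight:
2.4^2 = 5.76
2.1^2 = 4.41
0.7^2 = 0.49
Sum of squares = 10.66
Penalty = 0.1 * 10.66 = 1.0660

1.0660


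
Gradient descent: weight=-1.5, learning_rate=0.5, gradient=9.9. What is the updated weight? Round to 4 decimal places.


w_new = w_old - lr * gradient
= -1.5 - 0.5 * 9.9
= -1.5 - (4.95)
= -6.4500

-6.4500


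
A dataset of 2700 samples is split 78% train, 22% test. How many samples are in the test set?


Train samples = 2700 * 78% = 2106
Test samples = 2700 - 2106
= 594

594


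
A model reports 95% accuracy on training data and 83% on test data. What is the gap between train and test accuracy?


Gap = train_accuracy - test_accuracy
= 95 - 83
= 12%
This gap suggests the model is overfitting.

12


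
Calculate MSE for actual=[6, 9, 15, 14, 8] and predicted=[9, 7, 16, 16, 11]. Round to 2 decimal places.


Differences: [-3, 2, -1, -2, -3]
Squared errors: [9, 4, 1, 4, 9]
Sum of squared errors = 27
MSE = 27 / 5 = 5.40

5.40


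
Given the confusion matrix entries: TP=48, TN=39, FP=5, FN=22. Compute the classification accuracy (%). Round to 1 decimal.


Accuracy = (TP + TN) / (TP + TN + FP + FN) * 100
= (48 + 39) / (48 + 39 + 5 + 22)
= 87 / 114
= 0.7632
= 76.3%

76.3


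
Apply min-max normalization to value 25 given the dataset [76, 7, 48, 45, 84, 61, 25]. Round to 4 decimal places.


Min = 7, Max = 84
Range = 84 - 7 = 77
Scaled = (x - min) / (max - min)
= (25 - 7) / 77
= 18 / 77
= 0.2338

0.2338


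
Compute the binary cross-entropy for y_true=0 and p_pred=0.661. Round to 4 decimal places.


For y=0: Loss = -log(1-p)
= -log(1 - 0.661)
= -log(0.339)
= -(-1.0818)
= 1.0818

1.0818


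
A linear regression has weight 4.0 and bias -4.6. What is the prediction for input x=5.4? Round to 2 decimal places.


y = 4.0 * 5.4 + (-4.6)
= 21.6 + (-4.6)
= 17.00

17.00


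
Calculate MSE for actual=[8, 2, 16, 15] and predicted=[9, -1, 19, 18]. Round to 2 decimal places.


Differences: [-1, 3, -3, -3]
Squared errors: [1, 9, 9, 9]
Sum of squared errors = 28
MSE = 28 / 4 = 7.00

7.00


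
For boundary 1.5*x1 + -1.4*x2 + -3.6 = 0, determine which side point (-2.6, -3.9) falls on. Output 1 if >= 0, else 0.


Compute 1.5 * -2.6 + -1.4 * -3.9 + -3.6
= -3.9 + 5.46 + -3.6
= -2.04
Since -2.04 < 0, the point is on the negative side.

0


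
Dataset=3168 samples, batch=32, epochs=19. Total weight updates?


Iterations per epoch = 3168 / 32 = 99
Total updates = iterations_per_epoch * epochs
= 99 * 19
= 1881

1881


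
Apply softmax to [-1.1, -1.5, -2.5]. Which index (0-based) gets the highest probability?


Softmax is a monotonic transformation, so it preserves the argmax.
We need to find the index of the maximum logit.
Index 0: -1.1
Index 1: -1.5
Index 2: -2.5
Maximum logit = -1.1 at index 0

0


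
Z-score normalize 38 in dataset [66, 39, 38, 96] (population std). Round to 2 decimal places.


Mean = (66 + 39 + 38 + 96) / 4 = 59.75
Variance = sum((x_i - mean)^2) / n = 564.1875
Std = sqrt(564.1875) = 23.7526
Z = (x - mean) / std
= (38 - 59.75) / 23.7526
= -21.75 / 23.7526
= -0.92

-0.92


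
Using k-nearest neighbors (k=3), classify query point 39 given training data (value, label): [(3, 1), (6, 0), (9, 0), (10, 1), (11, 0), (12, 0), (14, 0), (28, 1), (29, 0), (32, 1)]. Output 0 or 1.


Distances from query 39:
Point 32 (class 1): distance = 7
Point 29 (class 0): distance = 10
Point 28 (class 1): distance = 11
K=3 nearest neighbors: classes = [1, 0, 1]
Votes for class 1: 2 / 3
Majority vote => class 1

1


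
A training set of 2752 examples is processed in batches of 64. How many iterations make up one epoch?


Iterations per epoch = dataset_size / batch_size
= 2752 / 64
= 43

43


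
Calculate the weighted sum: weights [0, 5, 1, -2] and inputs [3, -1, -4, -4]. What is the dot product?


Element-wise products:
0 * 3 = 0
5 * -1 = -5
1 * -4 = -4
-2 * -4 = 8
Sum = 0 + -5 + -4 + 8
= -1

-1


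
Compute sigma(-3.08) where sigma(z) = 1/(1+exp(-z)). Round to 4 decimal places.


sigmoid(z) = 1 / (1 + exp(-z))
exp(-(-3.08)) = exp(3.08) = 21.7584
1 + 21.7584 = 22.7584
1 / 22.7584 = 0.0439

0.0439


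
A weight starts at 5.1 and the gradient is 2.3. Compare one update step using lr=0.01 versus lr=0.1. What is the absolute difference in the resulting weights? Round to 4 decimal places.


With lr=0.01: w_new = 5.1 - 0.01 * 2.3 = 5.077
With lr=0.1: w_new = 5.1 - 0.1 * 2.3 = 4.87
Absolute difference = |5.077 - 4.87|
= 0.2070

0.2070


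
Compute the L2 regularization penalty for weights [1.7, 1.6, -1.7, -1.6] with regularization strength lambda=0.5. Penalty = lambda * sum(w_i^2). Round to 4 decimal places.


Squaring each weight:
1.7^2 = 2.89
1.6^2 = 2.56
(-1.7)^2 = 2.89
(-1.6)^2 = 2.56
Sum of squares = 10.9
Penalty = 0.5 * 10.9 = 5.4500

5.4500


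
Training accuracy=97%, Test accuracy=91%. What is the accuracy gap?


Gap = train_accuracy - test_accuracy
= 97 - 91
= 6%
This moderate gap may indicate mild overfitting.

6


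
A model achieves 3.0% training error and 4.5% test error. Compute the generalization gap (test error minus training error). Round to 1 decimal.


Generalization gap = test_error - train_error
= 4.5 - 3.0
= 1.5%
A small gap suggests good generalization.

1.5


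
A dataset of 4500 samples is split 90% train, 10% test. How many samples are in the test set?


Train samples = 4500 * 90% = 4050
Test samples = 4500 - 4050
= 450

450


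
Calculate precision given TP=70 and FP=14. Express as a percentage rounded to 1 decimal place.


Precision = TP / (TP + FP) * 100
= 70 / (70 + 14)
= 70 / 84
= 0.8333
= 83.3%

83.3


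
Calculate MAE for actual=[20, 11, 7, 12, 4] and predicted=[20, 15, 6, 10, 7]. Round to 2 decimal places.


Absolute errors: [0, 4, 1, 2, 3]
Sum of absolute errors = 10
MAE = 10 / 5 = 2.00

2.00


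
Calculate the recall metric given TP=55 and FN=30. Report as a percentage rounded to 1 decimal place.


Recall = TP / (TP + FN) * 100
= 55 / (55 + 30)
= 55 / 85
= 0.6471
= 64.7%

64.7


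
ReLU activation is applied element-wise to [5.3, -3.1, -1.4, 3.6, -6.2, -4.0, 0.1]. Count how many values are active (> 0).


ReLU(x) = max(0, x) for each element:
ReLU(5.3) = 5.3
ReLU(-3.1) = 0
ReLU(-1.4) = 0
ReLU(3.6) = 3.6
ReLU(-6.2) = 0
ReLU(-4.0) = 0
ReLU(0.1) = 0.1
Active neurons (>0): 3

3


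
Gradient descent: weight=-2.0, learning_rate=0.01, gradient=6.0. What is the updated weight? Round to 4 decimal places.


w_new = w_old - lr * gradient
= -2.0 - 0.01 * 6.0
= -2.0 - (0.06)
= -2.0600

-2.0600


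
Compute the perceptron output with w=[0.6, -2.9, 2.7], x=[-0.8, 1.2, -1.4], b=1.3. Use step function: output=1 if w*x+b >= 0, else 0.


z = w . x + b
= 0.6*-0.8 + -2.9*1.2 + 2.7*-1.4 + 1.3
= -0.48 + -3.48 + -3.78 + 1.3
= -7.74 + 1.3
= -6.44
Since z = -6.44 < 0, output = 0

0


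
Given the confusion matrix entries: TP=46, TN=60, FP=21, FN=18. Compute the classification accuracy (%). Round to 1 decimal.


Accuracy = (TP + TN) / (TP + TN + FP + FN) * 100
= (46 + 60) / (46 + 60 + 21 + 18)
= 106 / 145
= 0.731
= 73.1%

73.1


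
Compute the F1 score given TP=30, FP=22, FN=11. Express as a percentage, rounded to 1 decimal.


Precision = TP / (TP + FP) = 30 / 52 = 0.5769
Recall = TP / (TP + FN) = 30 / 41 = 0.7317
F1 = 2 * P * R / (P + R)
= 2 * 0.5769 * 0.7317 / (0.5769 + 0.7317)
= 0.8443 / 1.3086
= 0.6452
As percentage: 64.5%

64.5


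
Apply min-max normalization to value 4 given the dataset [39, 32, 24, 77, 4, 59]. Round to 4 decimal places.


Min = 4, Max = 77
Range = 77 - 4 = 73
Scaled = (x - min) / (max - min)
= (4 - 4) / 73
= 0 / 73
= 0.0000

0.0000


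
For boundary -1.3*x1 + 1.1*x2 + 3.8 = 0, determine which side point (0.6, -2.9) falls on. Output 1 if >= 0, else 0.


Compute -1.3 * 0.6 + 1.1 * -2.9 + 3.8
= -0.78 + -3.19 + 3.8
= -0.17
Since -0.17 < 0, the point is on the negative side.

0
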